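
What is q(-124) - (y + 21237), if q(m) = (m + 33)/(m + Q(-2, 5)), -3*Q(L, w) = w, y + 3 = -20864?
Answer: -10709/29 ≈ -369.28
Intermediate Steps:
y = -20867 (y = -3 - 20864 = -20867)
Q(L, w) = -w/3
q(m) = (33 + m)/(-5/3 + m) (q(m) = (m + 33)/(m - ⅓*5) = (33 + m)/(m - 5/3) = (33 + m)/(-5/3 + m))
q(-124) - (y + 21237) = 3*(33 - 124)/(-5 + 3*(-124)) - (-20867 + 21237) = 3*(-91)/(-5 - 372) - 1*370 = 3*(-91)/(-377) - 370 = 3*(-1/377)*(-91) - 370 = 21/29 - 370 = -10709/29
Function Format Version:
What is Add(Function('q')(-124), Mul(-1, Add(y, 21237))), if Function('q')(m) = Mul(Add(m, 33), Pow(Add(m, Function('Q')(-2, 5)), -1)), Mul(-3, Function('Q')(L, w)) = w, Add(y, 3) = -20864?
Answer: Rational(-10709, 29) ≈ -369.28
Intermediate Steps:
y = -20867 (y = Add(-3, -20864) = -20867)
Function('Q')(L, w) = Mul(Rational(-1, 3), w)
Function('q')(m) = Mul(Pow(Add(Rational(-5, 3), m), -1), Add(33, m)) (Function('q')(m) = Mul(Add(m, 33), Pow(Add(m, Mul(Rational(-1, 3), 5)), -1)) = Mul(Add(33, m), Pow(Add(m, Rational(-5, 3)), -1)) = Mul(Add(33, m), Pow(Add(Rational(-5, 3), m), -1)) = Mul(Pow(Add(Rational(-5, 3), m), -1), Add(33, m)))
Add(Function('q')(-124), Mul(-1, Add(y, 21237))) = Add(Mul(3, Pow(Add(-5, Mul(3, -124)), -1), Add(33, -124)), Mul(-1, Add(-20867, 21237))) = Add(Mul(3, Pow(Add(-5, -372), -1), -91), Mul(-1, 370)) = Add(Mul(3, Pow(-377, -1), -91), -370) = Add(Mul(3, Rational(-1, 377), -91), -370) = Add(Rational(21, 29), -370) = Rational(-10709, 29)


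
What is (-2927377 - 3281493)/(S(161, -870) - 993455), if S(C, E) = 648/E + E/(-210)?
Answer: 3151001525/504176688 ≈ 6.2498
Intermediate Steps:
S(C, E) = 648/E - E/210 (S(C, E) = 648/E + E*(-1/210) = 648/E - E/210)
(-2927377 - 3281493)/(S(161, -870) - 993455) = (-2927377 - 3281493)/((648/(-870) - 1/210*(-870)) - 993455) = -6208870/((648*(-1/870) + 29/7) - 993455) = -6208870/((-108/145 + 29/7) - 993455) = -6208870/(3449/1015 - 993455) = -6208870/(-1008353376/1015) = -6208870*(-1015/1008353376) = 3151001525/504176688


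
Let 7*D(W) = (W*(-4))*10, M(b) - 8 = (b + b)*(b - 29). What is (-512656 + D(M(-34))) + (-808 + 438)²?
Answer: -2801972/7 ≈ -4.0028e+5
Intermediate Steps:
M(b) = 8 + 2*b*(-29 + b) (M(b) = 8 + (b + b)*(b - 29) = 8 + (2*b)*(-29 + b) = 8 + 2*b*(-29 + b))
D(W) = -40*W/7 (D(W) = ((W*(-4))*10)/7 = (-4*W*10)/7 = (-40*W)/7 = -40*W/7)
(-512656 + D(M(-34))) + (-808 + 438)² = (-512656 - 40*(8 - 58*(-34) + 2*(-34)²)/7) + (-808 + 438)² = (-512656 - 40*(8 + 1972 + 2*1156)/7) + (-370)² = (-512656 - 40*(8 + 1972 + 2312)/7) + 136900 = (-512656 - 40/7*4292) + 136900 = (-512656 - 171680/7) + 136900 = -3760272/7 + 136900 = -2801972/7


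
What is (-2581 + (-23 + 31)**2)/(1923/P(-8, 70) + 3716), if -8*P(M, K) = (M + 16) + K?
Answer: -10907/15248 ≈ -0.71531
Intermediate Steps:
P(M, K) = -2 - K/8 - M/8 (P(M, K) = -((M + 16) + K)/8 = -((16 + M) + K)/8 = -(16 + K + M)/8 = -2 - K/8 - M/8)
(-2581 + (-23 + 31)**2)/(1923/P(-8, 70) + 3716) = (-2581 + (-23 + 31)**2)/(1923/(-2 - 1/8*70 - 1/8*(-8)) + 3716) = (-2581 + 8**2)/(1923/(-2 - 35/4 + 1) + 3716) = (-2581 + 64)/(1923/(-39/4) + 3716) = -2517/(1923*(-4/39) + 3716) = -2517/(-2564/13 + 3716) = -2517/45744/13 = -2517*13/45744 = -10907/15248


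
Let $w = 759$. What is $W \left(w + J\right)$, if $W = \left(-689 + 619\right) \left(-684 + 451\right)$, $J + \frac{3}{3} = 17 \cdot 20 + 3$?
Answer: $17957310$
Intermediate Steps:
$J = 342$ ($J = -1 + \left(17 \cdot 20 + 3\right) = -1 + \left(340 + 3\right) = -1 + 343 = 342$)
$W = 16310$ ($W = \left(-70\right) \left(-233\right) = 16310$)
$W \left(w + J\right) = 16310 \left(759 + 342\right) = 16310 \cdot 1101 = 17957310$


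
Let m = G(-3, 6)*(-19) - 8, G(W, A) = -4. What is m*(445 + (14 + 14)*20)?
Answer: 68340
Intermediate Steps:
m = 68 (m = -4*(-19) - 8 = 76 - 8 = 68)
m*(445 + (14 + 14)*20) = 68*(445 + (14 + 14)*20) = 68*(445 + 28*20) = 68*(445 + 560) = 68*1005 = 68340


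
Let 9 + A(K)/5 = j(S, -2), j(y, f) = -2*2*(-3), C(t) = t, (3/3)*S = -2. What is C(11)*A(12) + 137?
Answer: 302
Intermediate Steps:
S = -2
j(y, f) = 12 (j(y, f) = -4*(-3) = 12)
A(K) = 15 (A(K) = -45 + 5*12 = -45 + 60 = 15)
C(11)*A(12) + 137 = 11*15 + 137 = 165 + 137 = 302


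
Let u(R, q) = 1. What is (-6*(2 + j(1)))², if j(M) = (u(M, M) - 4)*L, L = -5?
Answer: 10404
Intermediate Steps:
j(M) = 15 (j(M) = (1 - 4)*(-5) = -3*(-5) = 15)
(-6*(2 + j(1)))² = (-6*(2 + 15))² = (-6*17)² = (-102)² = 10404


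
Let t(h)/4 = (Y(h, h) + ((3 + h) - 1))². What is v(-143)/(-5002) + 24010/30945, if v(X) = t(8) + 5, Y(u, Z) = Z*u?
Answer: -111575197/30957378 ≈ -3.6042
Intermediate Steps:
t(h) = 4*(2 + h + h²)² (t(h) = 4*(h*h + ((3 + h) - 1))² = 4*(h² + (2 + h))² = 4*(2 + h + h²)²)
v(X) = 21909 (v(X) = 4*(2 + 8 + 8²)² + 5 = 4*(2 + 8 + 64)² + 5 = 4*74² + 5 = 4*5476 + 5 = 21904 + 5 = 21909)
v(-143)/(-5002) + 24010/30945 = 21909/(-5002) + 24010/30945 = 21909*(-1/5002) + 24010*(1/30945) = -21909/5002 + 4802/6189 = -111575197/30957378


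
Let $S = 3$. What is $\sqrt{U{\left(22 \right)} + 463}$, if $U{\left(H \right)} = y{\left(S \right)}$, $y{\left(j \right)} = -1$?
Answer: $\sqrt{462} \approx 21.494$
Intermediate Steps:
$U{\left(H \right)} = -1$
$\sqrt{U{\left(22 \right)} + 463} = \sqrt{-1 + 463} = \sqrt{462}$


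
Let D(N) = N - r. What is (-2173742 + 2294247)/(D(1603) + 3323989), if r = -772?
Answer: 120505/3326364 ≈ 0.036227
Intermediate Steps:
D(N) = 772 + N (D(N) = N - 1*(-772) = N + 772 = 772 + N)
(-2173742 + 2294247)/(D(1603) + 3323989) = (-2173742 + 2294247)/((772 + 1603) + 3323989) = 120505/(2375 + 3323989) = 120505/3326364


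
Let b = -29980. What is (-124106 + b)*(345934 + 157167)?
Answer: -77520820686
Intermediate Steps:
(-124106 + b)*(345934 + 157167) = (-124106 - 29980)*(345934 + 157167) = -154086*503101 = -77520820686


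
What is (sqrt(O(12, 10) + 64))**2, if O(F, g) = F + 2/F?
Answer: 457/6 ≈ 76.167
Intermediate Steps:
(sqrt(O(12, 10) + 64))**2 = (sqrt((12 + 2/12) + 64))**2 = (sqrt((12 + 2*(1/12)) + 64))**2 = (sqrt((12 + 1/6) + 64))**2 = (sqrt(73/6 + 64))**2 = (sqrt(457/6))**2 = (sqrt(2742)/6)**2 = 457/6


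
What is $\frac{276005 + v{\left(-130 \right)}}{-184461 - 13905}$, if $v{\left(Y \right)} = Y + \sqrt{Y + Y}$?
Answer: $- \frac{275875}{198366} - \frac{i \sqrt{65}}{99183} \approx -1.3907 - 8.1287 \cdot 10^{-5} i$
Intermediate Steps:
$v{\left(Y \right)} = Y + \sqrt{2} \sqrt{Y}$ ($v{\left(Y \right)} = Y + \sqrt{2 Y} = Y + \sqrt{2} \sqrt{Y}$)
$\frac{276005 + v{\left(-130 \right)}}{-184461 - 13905} = \frac{276005 - \left(130 - \sqrt{2} \sqrt{-130}\right)}{-184461 - 13905} = \frac{276005 - \left(130 - \sqrt{2} i \sqrt{130}\right)}{-198366} = \left(276005 - \left(130 - 2 i \sqrt{65}\right)\right) \left(- \frac{1}{198366}\right) = \left(275875 + 2 i \sqrt{65}\right) \left(- \frac{1}{198366}\right) = - \frac{275875}{198366} - \frac{i \sqrt{65}}{99183}$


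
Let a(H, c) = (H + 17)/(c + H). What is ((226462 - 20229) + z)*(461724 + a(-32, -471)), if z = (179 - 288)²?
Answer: 50656362945318/503 ≈ 1.0071e+11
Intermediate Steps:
a(H, c) = (17 + H)/(H + c)
z = 11881 (z = (-109)² = 11881)
((226462 - 20229) + z)*(461724 + a(-32, -471)) = ((226462 - 20229) + 11881)*(461724 + (17 - 32)/(-32 - 471)) = (206233 + 11881)*(461724 - 15/(-503)) = 218114*(461724 - 1/503*(-15)) = 218114*(461724 + 15/503) = 218114*(232247187/503) = 50656362945318/503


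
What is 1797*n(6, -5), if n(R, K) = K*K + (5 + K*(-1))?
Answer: 62895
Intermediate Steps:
n(R, K) = 5 + K² - K (n(R, K) = K² + (5 - K) = 5 + K² - K)
1797*n(6, -5) = 1797*(5 + (-5)² - 1*(-5)) = 1797*(5 + 25 + 5) = 1797*35 = 62895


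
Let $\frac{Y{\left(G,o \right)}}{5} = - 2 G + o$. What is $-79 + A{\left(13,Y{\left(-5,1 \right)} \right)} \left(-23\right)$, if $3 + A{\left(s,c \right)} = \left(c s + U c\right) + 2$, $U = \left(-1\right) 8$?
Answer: $-6381$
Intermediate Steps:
$U = -8$
$Y{\left(G,o \right)} = - 10 G + 5 o$ ($Y{\left(G,o \right)} = 5 \left(- 2 G + o\right) = 5 \left(o - 2 G\right) = - 10 G + 5 o$)
$A{\left(s,c \right)} = -1 - 8 c + c s$ ($A{\left(s,c \right)} = -3 + \left(\left(c s - 8 c\right) + 2\right) = -3 + \left(\left(- 8 c + c s\right) + 2\right) = -3 + \left(2 - 8 c + c s\right) = -1 - 8 c + c s$)
$-79 + A{\left(13,Y{\left(-5,1 \right)} \right)} \left(-23\right) = -79 + \left(-1 - 8 \left(\left(-10\right) \left(-5\right) + 5 \cdot 1\right) + \left(\left(-10\right) \left(-5\right) + 5 \cdot 1\right) 13\right) \left(-23\right) = -79 + \left(-1 - 8 \left(50 + 5\right) + \left(50 + 5\right) 13\right) \left(-23\right) = -79 + \left(-1 - 440 + 55 \cdot 13\right) \left(-23\right) = -79 + \left(-1 - 440 + 715\right) \left(-23\right) = -79 + 274 \left(-23\right) = -79 - 6302 = -6381$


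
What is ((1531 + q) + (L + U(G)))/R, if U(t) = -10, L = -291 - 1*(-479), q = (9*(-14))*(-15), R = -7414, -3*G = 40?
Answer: -3599/7414 ≈ -0.48543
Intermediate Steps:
G = -40/3 (G = -⅓*40 = -40/3 ≈ -13.333)
q = 1890 (q = -126*(-15) = 1890)
L = 188 (L = -291 + 479 = 188)
((1531 + q) + (L + U(G)))/R = ((1531 + 1890) + (188 - 10))/(-7414) = (3421 + 178)*(-1/7414) = 3599*(-1/7414) = -3599/7414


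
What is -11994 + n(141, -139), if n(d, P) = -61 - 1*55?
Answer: -12110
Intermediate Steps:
n(d, P) = -116 (n(d, P) = -61 - 55 = -116)
-11994 + n(141, -139) = -11994 - 116 = -12110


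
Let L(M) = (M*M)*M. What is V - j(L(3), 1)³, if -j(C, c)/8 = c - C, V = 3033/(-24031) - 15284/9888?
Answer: -534577155080411/59404632 ≈ -8.9989e+6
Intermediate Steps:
L(M) = M³ (L(M) = M²*M = M³)
V = -99320027/59404632 (V = 3033*(-1/24031) - 15284*1/9888 = -3033/24031 - 3821/2472 = -99320027/59404632 ≈ -1.6719)
j(C, c) = -8*c + 8*C (j(C, c) = -8*(c - C) = -8*c + 8*C)
V - j(L(3), 1)³ = -99320027/59404632 - (-8*1 + 8*3³)³ = -99320027/59404632 - (-8 + 8*27)³ = -99320027/59404632 - (-8 + 216)³ = -99320027/59404632 - 1*208³ = -99320027/59404632 - 1*8998912 = -99320027/59404632 - 8998912 = -534577155080411/59404632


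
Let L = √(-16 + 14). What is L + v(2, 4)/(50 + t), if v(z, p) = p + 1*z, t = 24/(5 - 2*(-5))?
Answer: 5/43 + I*√2 ≈ 0.11628 + 1.4142*I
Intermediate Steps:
L = I*√2 (L = √(-2) = I*√2 ≈ 1.4142*I)
t = 8/5 (t = 24/(5 + 10) = 24/15 = 24*(1/15) = 8/5 ≈ 1.6000)
v(z, p) = p + z
L + v(2, 4)/(50 + t) = I*√2 + (4 + 2)/(50 + 8/5) = I*√2 + 6/(258/5) = I*√2 + 6*(5/258) = I*√2 + 5/43 = 5/43 + I*√2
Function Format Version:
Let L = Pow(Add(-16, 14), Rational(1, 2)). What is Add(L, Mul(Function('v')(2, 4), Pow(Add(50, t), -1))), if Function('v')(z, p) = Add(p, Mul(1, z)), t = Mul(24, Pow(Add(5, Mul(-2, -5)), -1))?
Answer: Add(Rational(5, 43), Mul(I, Pow(2, Rational(1, 2)))) ≈ Add(0.11628, Mul(1.4142, I))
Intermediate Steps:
L = Mul(I, Pow(2, Rational(1, 2))) (L = Pow(-2, Rational(1, 2)) = Mul(I, Pow(2, Rational(1, 2))) ≈ Mul(1.4142, I))
t = Rational(8, 5) (t = Mul(24, Pow(Add(5, 10), -1)) = Mul(24, Pow(15, -1)) = Mul(24, Rational(1, 15)) = Rational(8, 5) ≈ 1.6000)
Function('v')(z, p) = Add(p, z)
Add(L, Mul(Function('v')(2, 4), Pow(Add(50, t), -1))) = Add(Mul(I, Pow(2, Rational(1, 2))), Mul(Add(4, 2), Pow(Add(50, Rational(8, 5)), -1))) = Add(Mul(I, Pow(2, Rational(1, 2))), Mul(6, Pow(Rational(258, 5), -1))) = Add(Mul(I, Pow(2, Rational(1, 2))), Mul(6, Rational(5, 258))) = Add(Mul(I, Pow(2, Rational(1, 2))), Rational(5, 43)) = Add(Rational(5, 43), Mul(I, Pow(2, Rational(1, 2))))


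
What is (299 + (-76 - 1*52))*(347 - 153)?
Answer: 33174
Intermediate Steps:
(299 + (-76 - 1*52))*(347 - 153) = (299 + (-76 - 52))*194 = (299 - 128)*194 = 171*194 = 33174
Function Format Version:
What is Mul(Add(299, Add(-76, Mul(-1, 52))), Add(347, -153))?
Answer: 33174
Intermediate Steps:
Mul(Add(299, Add(-76, Mul(-1, 52))), Add(347, -153)) = Mul(Add(299, Add(-76, -52)), 194) = Mul(Add(299, -128), 194) = Mul(171, 194) = 33174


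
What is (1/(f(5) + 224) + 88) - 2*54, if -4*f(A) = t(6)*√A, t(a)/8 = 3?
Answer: -249924/12499 + 3*√5/24998 ≈ -19.995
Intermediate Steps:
t(a) = 24 (t(a) = 8*3 = 24)
f(A) = -6*√A
(1/(f(5) + 224) + 88) - 2*54 = (1/(-6*√5 + 224) + 88) - 2*54 = (1/(224 - 6*√5) + 88) - 1*108 = (88 + 1/(224 - 6*√5)) - 108 = -20 + 1/(224 - 6*√5)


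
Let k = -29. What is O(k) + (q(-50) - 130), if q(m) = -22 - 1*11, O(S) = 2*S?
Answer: -221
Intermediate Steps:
q(m) = -33 (q(m) = -22 - 11 = -33)
O(k) + (q(-50) - 130) = 2*(-29) + (-33 - 130) = -58 - 163 = -221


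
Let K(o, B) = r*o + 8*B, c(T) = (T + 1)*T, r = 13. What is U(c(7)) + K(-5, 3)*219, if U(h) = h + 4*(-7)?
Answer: -8951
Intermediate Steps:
c(T) = T*(1 + T) (c(T) = (1 + T)*T = T*(1 + T))
K(o, B) = 8*B + 13*o (K(o, B) = 13*o + 8*B = 8*B + 13*o)
U(h) = -28 + h (U(h) = h - 28 = -28 + h)
U(c(7)) + K(-5, 3)*219 = (-28 + 7*(1 + 7)) + (8*3 + 13*(-5))*219 = (-28 + 7*8) + (24 - 65)*219 = (-28 + 56) - 41*219 = 28 - 8979 = -8951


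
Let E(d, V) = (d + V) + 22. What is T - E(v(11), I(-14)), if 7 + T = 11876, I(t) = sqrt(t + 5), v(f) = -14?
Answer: 11861 - 3*I ≈ 11861.0 - 3.0*I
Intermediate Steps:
I(t) = sqrt(5 + t)
T = 11869 (T = -7 + 11876 = 11869)
E(d, V) = 22 + V + d (E(d, V) = (V + d) + 22 = 22 + V + d)
T - E(v(11), I(-14)) = 11869 - (22 + sqrt(5 - 14) - 14) = 11869 - (22 + sqrt(-9) - 14) = 11869 - (22 + 3*I - 14) = 11869 - (8 + 3*I) = 11869 + (-8 - 3*I) = 11861 - 3*I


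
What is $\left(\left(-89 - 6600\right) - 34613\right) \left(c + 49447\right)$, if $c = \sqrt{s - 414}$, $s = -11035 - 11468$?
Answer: $-2042259994 - 41302 i \sqrt{22917} \approx -2.0423 \cdot 10^{9} - 6.2524 \cdot 10^{6} i$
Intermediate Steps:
$s = -22503$ ($s = -11035 - 11468 = -22503$)
$c = i \sqrt{22917}$ ($c = \sqrt{-22503 - 414} = \sqrt{-22917} = i \sqrt{22917} \approx 151.38 i$)
$\left(\left(-89 - 6600\right) - 34613\right) \left(c + 49447\right) = \left(\left(-89 - 6600\right) - 34613\right) \left(i \sqrt{22917} + 49447\right) = \left(\left(-89 - 6600\right) - 34613\right) \left(49447 + i \sqrt{22917}\right) = \left(-6689 - 34613\right) \left(49447 + i \sqrt{22917}\right) = - 41302 \left(49447 + i \sqrt{22917}\right) = -2042259994 - 41302 i \sqrt{22917}$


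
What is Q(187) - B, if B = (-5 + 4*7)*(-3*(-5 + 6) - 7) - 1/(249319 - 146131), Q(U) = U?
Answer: 43029397/103188 ≈ 417.00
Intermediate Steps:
B = -23733241/103188 (B = (-5 + 28)*(-3*1 - 7) - 1/103188 = 23*(-3 - 7) - 1*1/103188 = 23*(-10) - 1/103188 = -230 - 1/103188 = -23733241/103188 ≈ -230.00)
Q(187) - B = 187 - 1*(-23733241/103188) = 187 + 23733241/103188 = 43029397/103188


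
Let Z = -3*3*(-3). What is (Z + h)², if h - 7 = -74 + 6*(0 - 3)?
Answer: 3364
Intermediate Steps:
Z = 27 (Z = -9*(-3) = 27)
h = -85 (h = 7 + (-74 + 6*(0 - 3)) = 7 + (-74 + 6*(-3)) = 7 + (-74 - 18) = 7 - 92 = -85)
(Z + h)² = (27 - 85)² = (-58)² = 3364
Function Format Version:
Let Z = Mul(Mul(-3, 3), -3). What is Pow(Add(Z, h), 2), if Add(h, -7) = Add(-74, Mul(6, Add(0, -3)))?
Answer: 3364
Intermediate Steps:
Z = 27 (Z = Mul(-9, -3) = 27)
h = -85 (h = Add(7, Add(-74, Mul(6, Add(0, -3)))) = Add(7, Add(-74, Mul(6, -3))) = Add(7, Add(-74, -18)) = Add(7, -92) = -85)
Pow(Add(Z, h), 2) = Pow(Add(27, -85), 2) = Pow(-58, 2) = 3364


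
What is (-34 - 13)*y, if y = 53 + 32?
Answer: -3995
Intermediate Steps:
y = 85
(-34 - 13)*y = (-34 - 13)*85 = -47*85 = -3995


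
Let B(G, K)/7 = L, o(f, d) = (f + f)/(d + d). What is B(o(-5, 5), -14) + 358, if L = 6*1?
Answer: 400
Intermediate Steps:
o(f, d) = f/d (o(f, d) = (2*f)/((2*d)) = (2*f)*(1/(2*d)) = f/d)
L = 6
B(G, K) = 42 (B(G, K) = 7*6 = 42)
B(o(-5, 5), -14) + 358 = 42 + 358 = 400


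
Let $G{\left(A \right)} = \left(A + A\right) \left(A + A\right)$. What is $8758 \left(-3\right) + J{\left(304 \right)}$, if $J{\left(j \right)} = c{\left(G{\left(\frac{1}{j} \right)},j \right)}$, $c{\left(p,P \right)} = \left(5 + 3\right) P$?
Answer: $-23842$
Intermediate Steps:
$G{\left(A \right)} = 4 A^{2}$ ($G{\left(A \right)} = 2 A 2 A = 4 A^{2}$)
$c{\left(p,P \right)} = 8 P$
$J{\left(j \right)} = 8 j$
$8758 \left(-3\right) + J{\left(304 \right)} = 8758 \left(-3\right) + 8 \cdot 304 = -26274 + 2432 = -23842$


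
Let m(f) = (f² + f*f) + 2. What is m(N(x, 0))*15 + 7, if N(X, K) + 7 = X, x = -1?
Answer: 1957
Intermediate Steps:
N(X, K) = -7 + X
m(f) = 2 + 2*f² (m(f) = (f² + f²) + 2 = 2*f² + 2 = 2 + 2*f²)
m(N(x, 0))*15 + 7 = (2 + 2*(-7 - 1)²)*15 + 7 = (2 + 2*(-8)²)*15 + 7 = (2 + 2*64)*15 + 7 = (2 + 128)*15 + 7 = 130*15 + 7 = 1950 + 7 = 1957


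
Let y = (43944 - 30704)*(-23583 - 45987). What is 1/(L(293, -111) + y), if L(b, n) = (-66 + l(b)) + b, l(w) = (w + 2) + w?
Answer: -1/921105985 ≈ -1.0857e-9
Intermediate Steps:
l(w) = 2 + 2*w (l(w) = (2 + w) + w = 2 + 2*w)
L(b, n) = -64 + 3*b (L(b, n) = (-66 + (2 + 2*b)) + b = (-64 + 2*b) + b = -64 + 3*b)
y = -921106800 (y = 13240*(-69570) = -921106800)
1/(L(293, -111) + y) = 1/((-64 + 3*293) - 921106800) = 1/((-64 + 879) - 921106800) = 1/(815 - 921106800) = 1/(-921105985) = -1/921105985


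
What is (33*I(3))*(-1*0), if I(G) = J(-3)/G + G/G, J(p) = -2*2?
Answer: 0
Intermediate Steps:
J(p) = -4
I(G) = 1 - 4/G (I(G) = -4/G + G/G = -4/G + 1 = 1 - 4/G)
(33*I(3))*(-1*0) = (33*((-4 + 3)/3))*(-1*0) = (33*((⅓)*(-1)))*0 = (33*(-⅓))*0 = -11*0 = 0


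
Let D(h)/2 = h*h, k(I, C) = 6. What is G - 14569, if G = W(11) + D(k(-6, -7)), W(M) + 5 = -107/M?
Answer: -159629/11 ≈ -14512.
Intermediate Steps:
W(M) = -5 - 107/M
D(h) = 2*h² (D(h) = 2*(h*h) = 2*h²)
G = 630/11 (G = (-5 - 107/11) + 2*6² = (-5 - 107*1/11) + 2*36 = (-5 - 107/11) + 72 = -162/11 + 72 = 630/11 ≈ 57.273)
G - 14569 = 630/11 - 14569 = -159629/11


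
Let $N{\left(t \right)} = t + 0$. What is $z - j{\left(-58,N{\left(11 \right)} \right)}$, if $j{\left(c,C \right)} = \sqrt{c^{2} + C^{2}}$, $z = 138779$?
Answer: $138779 - \sqrt{3485} \approx 1.3872 \cdot 10^{5}$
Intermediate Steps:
$N{\left(t \right)} = t$
$j{\left(c,C \right)} = \sqrt{C^{2} + c^{2}}$
$z - j{\left(-58,N{\left(11 \right)} \right)} = 138779 - \sqrt{11^{2} + \left(-58\right)^{2}} = 138779 - \sqrt{121 + 3364} = 138779 - \sqrt{3485}$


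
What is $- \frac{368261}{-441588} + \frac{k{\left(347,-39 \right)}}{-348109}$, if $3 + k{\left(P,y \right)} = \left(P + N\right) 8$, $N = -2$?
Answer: $\frac{126977510333}{153720757092} \approx 0.82603$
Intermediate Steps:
$k{\left(P,y \right)} = -19 + 8 P$ ($k{\left(P,y \right)} = -3 + \left(P - 2\right) 8 = -3 + \left(-2 + P\right) 8 = -3 + \left(-16 + 8 P\right) = -19 + 8 P$)
$- \frac{368261}{-441588} + \frac{k{\left(347,-39 \right)}}{-348109} = - \frac{368261}{-441588} + \frac{-19 + 8 \cdot 347}{-348109} = \left(-368261\right) \left(- \frac{1}{441588}\right) + \left(-19 + 2776\right) \left(- \frac{1}{348109}\right) = \frac{368261}{441588} + 2757 \left(- \frac{1}{348109}\right) = \frac{368261}{441588} - \frac{2757}{348109} = \frac{126977510333}{153720757092}$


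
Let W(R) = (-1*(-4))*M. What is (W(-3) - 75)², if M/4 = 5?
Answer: 25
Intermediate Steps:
M = 20 (M = 4*5 = 20)
W(R) = 80 (W(R) = -1*(-4)*20 = 4*20 = 80)
(W(-3) - 75)² = (80 - 75)² = 5² = 25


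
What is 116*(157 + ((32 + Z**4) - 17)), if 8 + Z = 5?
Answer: 29348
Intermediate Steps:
Z = -3 (Z = -8 + 5 = -3)
116*(157 + ((32 + Z**4) - 17)) = 116*(157 + ((32 + (-3)**4) - 17)) = 116*(157 + ((32 + 81) - 17)) = 116*(157 + (113 - 17)) = 116*(157 + 96) = 116*253 = 29348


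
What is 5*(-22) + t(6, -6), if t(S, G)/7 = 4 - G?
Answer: -40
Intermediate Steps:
t(S, G) = 28 - 7*G (t(S, G) = 7*(4 - G) = 28 - 7*G)
5*(-22) + t(6, -6) = 5*(-22) + (28 - 7*(-6)) = -110 + (28 + 42) = -110 + 70 = -40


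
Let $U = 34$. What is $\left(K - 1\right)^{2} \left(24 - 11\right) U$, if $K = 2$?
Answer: $442$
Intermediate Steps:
$\left(K - 1\right)^{2} \left(24 - 11\right) U = \left(2 - 1\right)^{2} \left(24 - 11\right) 34 = 1^{2} \cdot 13 \cdot 34 = 1 \cdot 13 \cdot 34 = 13 \cdot 34 = 442$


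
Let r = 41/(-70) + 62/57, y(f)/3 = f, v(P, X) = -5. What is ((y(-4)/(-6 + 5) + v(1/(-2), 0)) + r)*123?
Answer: 1227253/1330 ≈ 922.75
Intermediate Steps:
y(f) = 3*f
r = 2003/3990 (r = 41*(-1/70) + 62*(1/57) = -41/70 + 62/57 = 2003/3990 ≈ 0.50200)
((y(-4)/(-6 + 5) + v(1/(-2), 0)) + r)*123 = (((3*(-4))/(-6 + 5) - 5) + 2003/3990)*123 = ((-12/(-1) - 5) + 2003/3990)*123 = ((-1*(-12) - 5) + 2003/3990)*123 = ((12 - 5) + 2003/3990)*123 = (7 + 2003/3990)*123 = (29933/3990)*123 = 1227253/1330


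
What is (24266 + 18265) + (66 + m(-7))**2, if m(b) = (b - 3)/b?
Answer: 2306803/49 ≈ 47078.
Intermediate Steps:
m(b) = (-3 + b)/b
(24266 + 18265) + (66 + m(-7))**2 = (24266 + 18265) + (66 + (-3 - 7)/(-7))**2 = 42531 + (66 - 1/7*(-10))**2 = 42531 + (66 + 10/7)**2 = 42531 + (472/7)**2 = 42531 + 222784/49 = 2306803/49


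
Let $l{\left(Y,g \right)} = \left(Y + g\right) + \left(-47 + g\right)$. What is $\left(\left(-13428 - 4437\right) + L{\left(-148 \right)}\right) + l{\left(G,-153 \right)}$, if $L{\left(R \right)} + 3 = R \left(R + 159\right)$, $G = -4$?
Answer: $-19853$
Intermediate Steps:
$l{\left(Y,g \right)} = -47 + Y + 2 g$
$L{\left(R \right)} = -3 + R \left(159 + R\right)$ ($L{\left(R \right)} = -3 + R \left(R + 159\right) = -3 + R \left(159 + R\right)$)
$\left(\left(-13428 - 4437\right) + L{\left(-148 \right)}\right) + l{\left(G,-153 \right)} = \left(\left(-13428 - 4437\right) + \left(-3 + \left(-148\right)^{2} + 159 \left(-148\right)\right)\right) - 357 = \left(\left(-13428 - 4437\right) - 1631\right) - 357 = \left(-17865 - 1631\right) - 357 = -19496 - 357 = -19853$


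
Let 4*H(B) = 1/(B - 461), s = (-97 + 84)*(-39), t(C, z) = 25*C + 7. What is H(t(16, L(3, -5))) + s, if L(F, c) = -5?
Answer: 109511/216 ≈ 507.00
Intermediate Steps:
t(C, z) = 7 + 25*C
s = 507 (s = -13*(-39) = 507)
H(B) = 1/(4*(-461 + B)) (H(B) = 1/(4*(B - 461)) = 1/(4*(-461 + B)))
H(t(16, L(3, -5))) + s = 1/(4*(-461 + (7 + 25*16))) + 507 = 1/(4*(-461 + (7 + 400))) + 507 = 1/(4*(-461 + 407)) + 507 = (¼)/(-54) + 507 = (¼)*(-1/54) + 507 = -1/216 + 507 = 109511/216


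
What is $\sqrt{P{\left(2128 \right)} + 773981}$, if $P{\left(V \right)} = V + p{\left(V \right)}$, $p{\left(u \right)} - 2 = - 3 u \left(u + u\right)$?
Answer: $49 i \sqrt{10993} \approx 5137.5 i$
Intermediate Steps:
$p{\left(u \right)} = 2 - 6 u^{2}$ ($p{\left(u \right)} = 2 + - 3 u \left(u + u\right) = 2 + - 3 u 2 u = 2 - 6 u^{2}$)
$P{\left(V \right)} = 2 + V - 6 V^{2}$ ($P{\left(V \right)} = V - \left(-2 + 6 V^{2}\right) = 2 + V - 6 V^{2}$)
$\sqrt{P{\left(2128 \right)} + 773981} = \sqrt{\left(2 + 2128 - 6 \cdot 2128^{2}\right) + 773981} = \sqrt{\left(2 + 2128 - 27170304\right) + 773981} = \sqrt{-27168174 + 773981} = \sqrt{-26394193} = 49 i \sqrt{10993}$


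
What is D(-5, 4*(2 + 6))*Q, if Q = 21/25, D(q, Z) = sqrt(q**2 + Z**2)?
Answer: 21*sqrt(1049)/25 ≈ 27.206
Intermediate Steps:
D(q, Z) = sqrt(Z**2 + q**2)
Q = 21/25 (Q = 21*(1/25) = 21/25 ≈ 0.84000)
D(-5, 4*(2 + 6))*Q = sqrt((4*(2 + 6))**2 + (-5)**2)*(21/25) = sqrt((4*8)**2 + 25)*(21/25) = sqrt(32**2 + 25)*(21/25) = sqrt(1024 + 25)*(21/25) = sqrt(1049)*(21/25) = 21*sqrt(1049)/25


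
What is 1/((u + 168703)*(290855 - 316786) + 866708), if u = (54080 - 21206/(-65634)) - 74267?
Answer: -32817/126355625441489 ≈ -2.5972e-10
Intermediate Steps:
u = -662466176/32817 (u = (54080 - 21206*(-1/65634)) - 74267 = (54080 + 10603/32817) - 74267 = 1774753963/32817 - 74267 = -662466176/32817 ≈ -20187.)
1/((u + 168703)*(290855 - 316786) + 866708) = 1/((-662466176/32817 + 168703)*(290855 - 316786) + 866708) = 1/((4873860175/32817)*(-25931) + 866708) = 1/(-126384068197925/32817 + 866708) = 1/(-126355625441489/32817) = -32817/126355625441489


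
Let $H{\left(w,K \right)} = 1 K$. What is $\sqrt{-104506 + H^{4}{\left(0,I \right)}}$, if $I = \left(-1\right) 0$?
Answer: $i \sqrt{104506} \approx 323.27 i$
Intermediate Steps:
$I = 0$
$H{\left(w,K \right)} = K$
$\sqrt{-104506 + H^{4}{\left(0,I \right)}} = \sqrt{-104506 + 0^{4}} = \sqrt{-104506 + 0} = \sqrt{-104506} = i \sqrt{104506}$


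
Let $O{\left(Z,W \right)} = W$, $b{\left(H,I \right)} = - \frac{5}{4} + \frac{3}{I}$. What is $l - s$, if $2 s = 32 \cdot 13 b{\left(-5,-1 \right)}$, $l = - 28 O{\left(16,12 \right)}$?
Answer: $548$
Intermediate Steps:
$b{\left(H,I \right)} = - \frac{5}{4} + \frac{3}{I}$ ($b{\left(H,I \right)} = \left(-5\right) \frac{1}{4} + \frac{3}{I} = - \frac{5}{4} + \frac{3}{I}$)
$l = -336$ ($l = \left(-28\right) 12 = -336$)
$s = -884$ ($s = \frac{32 \cdot 13 \left(- \frac{5}{4} + \frac{3}{-1}\right)}{2} = \frac{416 \left(- \frac{5}{4} + 3 \left(-1\right)\right)}{2} = \frac{416 \left(- \frac{5}{4} - 3\right)}{2} = \frac{416 \left(- \frac{17}{4}\right)}{2} = \frac{1}{2} \left(-1768\right) = -884$)
$l - s = -336 - -884 = -336 + 884 = 548$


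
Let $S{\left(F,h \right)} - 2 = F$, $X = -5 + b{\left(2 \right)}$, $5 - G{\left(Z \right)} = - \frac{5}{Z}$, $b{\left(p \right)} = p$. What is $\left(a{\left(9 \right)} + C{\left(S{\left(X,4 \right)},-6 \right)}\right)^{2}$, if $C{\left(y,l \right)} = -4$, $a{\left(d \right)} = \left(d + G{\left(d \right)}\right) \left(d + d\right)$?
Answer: $66564$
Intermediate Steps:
$G{\left(Z \right)} = 5 + \frac{5}{Z}$ ($G{\left(Z \right)} = 5 - - \frac{5}{Z} = 5 + \frac{5}{Z}$)
$a{\left(d \right)} = 2 d \left(5 + d + \frac{5}{d}\right)$ ($a{\left(d \right)} = \left(d + \left(5 + \frac{5}{d}\right)\right) \left(d + d\right) = \left(5 + d + \frac{5}{d}\right) 2 d = 2 d \left(5 + d + \frac{5}{d}\right)$)
$X = -3$ ($X = -5 + 2 = -3$)
$S{\left(F,h \right)} = 2 + F$
$\left(a{\left(9 \right)} + C{\left(S{\left(X,4 \right)},-6 \right)}\right)^{2} = \left(\left(10 + 2 \cdot 9^{2} + 10 \cdot 9\right) - 4\right)^{2} = \left(\left(10 + 2 \cdot 81 + 90\right) - 4\right)^{2} = \left(\left(10 + 162 + 90\right) - 4\right)^{2} = \left(262 - 4\right)^{2} = 258^{2} = 66564$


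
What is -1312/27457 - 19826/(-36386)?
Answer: 10796175/21718487 ≈ 0.49710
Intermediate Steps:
-1312/27457 - 19826/(-36386) = -1312*1/27457 - 19826*(-1/36386) = -1312/27457 + 431/791 = 10796175/21718487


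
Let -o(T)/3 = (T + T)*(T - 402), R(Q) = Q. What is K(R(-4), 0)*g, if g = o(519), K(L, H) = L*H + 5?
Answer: -1821690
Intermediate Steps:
K(L, H) = 5 + H*L (K(L, H) = H*L + 5 = 5 + H*L)
o(T) = -6*T*(-402 + T) (o(T) = -3*(T + T)*(T - 402) = -3*2*T*(-402 + T) = -6*T*(-402 + T))
g = -364338 (g = 6*519*(402 - 1*519) = 6*519*(402 - 519) = 6*519*(-117) = -364338)
K(R(-4), 0)*g = (5 + 0*(-4))*(-364338) = (5 + 0)*(-364338) = 5*(-364338) = -1821690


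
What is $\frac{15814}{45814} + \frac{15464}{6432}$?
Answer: $\frac{50636459}{18417228} \approx 2.7494$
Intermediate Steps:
$\frac{15814}{45814} + \frac{15464}{6432} = 15814 \cdot \frac{1}{45814} + 15464 \cdot \frac{1}{6432} = \frac{7907}{22907} + \frac{1933}{804} = \frac{50636459}{18417228}$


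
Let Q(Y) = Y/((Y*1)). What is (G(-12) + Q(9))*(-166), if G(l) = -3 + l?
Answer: 2324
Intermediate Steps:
Q(Y) = 1 (Q(Y) = Y/Y = 1)
(G(-12) + Q(9))*(-166) = ((-3 - 12) + 1)*(-166) = (-15 + 1)*(-166) = -14*(-166) = 2324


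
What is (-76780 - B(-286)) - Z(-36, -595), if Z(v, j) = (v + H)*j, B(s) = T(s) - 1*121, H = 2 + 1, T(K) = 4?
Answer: -96298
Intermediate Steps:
H = 3
B(s) = -117 (B(s) = 4 - 1*121 = 4 - 121 = -117)
Z(v, j) = j*(3 + v) (Z(v, j) = (v + 3)*j = (3 + v)*j = j*(3 + v))
(-76780 - B(-286)) - Z(-36, -595) = (-76780 - 1*(-117)) - (-595)*(3 - 36) = (-76780 + 117) - (-595)*(-33) = -76663 - 1*19635 = -76663 - 19635 = -96298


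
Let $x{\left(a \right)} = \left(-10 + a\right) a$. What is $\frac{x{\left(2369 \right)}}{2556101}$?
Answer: $\frac{5588471}{2556101} \approx 2.1863$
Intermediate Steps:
$x{\left(a \right)} = a \left(-10 + a\right)$
$\frac{x{\left(2369 \right)}}{2556101} = \frac{2369 \left(-10 + 2369\right)}{2556101} = 2369 \cdot 2359 \cdot \frac{1}{2556101} = 5588471 \cdot \frac{1}{2556101} = \frac{5588471}{2556101}$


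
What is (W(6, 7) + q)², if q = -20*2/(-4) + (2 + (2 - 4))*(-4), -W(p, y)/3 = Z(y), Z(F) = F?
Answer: 121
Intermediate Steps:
W(p, y) = -3*y
q = 10 (q = -20*2*(-¼) + (2 - 2)*(-4) = -20*(-1)/2 + 0*(-4) = -4*(-5/2) + 0 = 10 + 0 = 10)
(W(6, 7) + q)² = (-3*7 + 10)² = (-21 + 10)² = (-11)² = 121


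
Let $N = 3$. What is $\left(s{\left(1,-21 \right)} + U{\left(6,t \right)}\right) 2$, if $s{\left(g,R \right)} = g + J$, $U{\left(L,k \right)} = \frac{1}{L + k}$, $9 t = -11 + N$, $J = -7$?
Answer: $- \frac{267}{23} \approx -11.609$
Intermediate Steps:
$t = - \frac{8}{9}$ ($t = \frac{-11 + 3}{9} = \frac{1}{9} \left(-8\right) = - \frac{8}{9} \approx -0.88889$)
$s{\left(g,R \right)} = -7 + g$ ($s{\left(g,R \right)} = g - 7 = -7 + g$)
$\left(s{\left(1,-21 \right)} + U{\left(6,t \right)}\right) 2 = \left(\left(-7 + 1\right) + \frac{1}{6 - \frac{8}{9}}\right) 2 = \left(-6 + \frac{1}{\frac{46}{9}}\right) 2 = \left(-6 + \frac{9}{46}\right) 2 = \left(- \frac{267}{46}\right) 2 = - \frac{267}{23}$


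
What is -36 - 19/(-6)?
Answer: -197/6 ≈ -32.833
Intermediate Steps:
-36 - 19/(-6) = -36 - ⅙*(-19) = -36 + 19/6 = -197/6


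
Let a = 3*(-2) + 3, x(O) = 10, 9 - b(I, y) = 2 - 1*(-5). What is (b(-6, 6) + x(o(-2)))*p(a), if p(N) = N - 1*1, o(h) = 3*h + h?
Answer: -48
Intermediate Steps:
b(I, y) = 2 (b(I, y) = 9 - (2 - 1*(-5)) = 9 - (2 + 5) = 9 - 1*7 = 9 - 7 = 2)
o(h) = 4*h
a = -3 (a = -6 + 3 = -3)
p(N) = -1 + N (p(N) = N - 1 = -1 + N)
(b(-6, 6) + x(o(-2)))*p(a) = (2 + 10)*(-1 - 3) = 12*(-4) = -48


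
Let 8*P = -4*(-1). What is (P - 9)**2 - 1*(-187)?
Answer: 1037/4 ≈ 259.25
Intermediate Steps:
P = 1/2 (P = (-4*(-1))/8 = (1/8)*4 = 1/2 ≈ 0.50000)
(P - 9)**2 - 1*(-187) = (1/2 - 9)**2 - 1*(-187) = (-17/2)**2 + 187 = 289/4 + 187 = 1037/4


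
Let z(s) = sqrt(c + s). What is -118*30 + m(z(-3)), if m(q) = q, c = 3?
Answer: -3540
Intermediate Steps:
z(s) = sqrt(3 + s)
-118*30 + m(z(-3)) = -118*30 + sqrt(3 - 3) = -3540 + sqrt(0) = -3540 + 0 = -3540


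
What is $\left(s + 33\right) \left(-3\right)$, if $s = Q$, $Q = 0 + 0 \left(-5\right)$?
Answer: $-99$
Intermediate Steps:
$Q = 0$ ($Q = 0 + 0 = 0$)
$s = 0$
$\left(s + 33\right) \left(-3\right) = \left(0 + 33\right) \left(-3\right) = 33 \left(-3\right) = -99$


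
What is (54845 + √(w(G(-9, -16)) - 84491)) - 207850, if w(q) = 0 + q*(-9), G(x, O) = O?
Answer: -153005 + I*√84347 ≈ -1.5301e+5 + 290.43*I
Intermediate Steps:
w(q) = -9*q (w(q) = 0 - 9*q = -9*q)
(54845 + √(w(G(-9, -16)) - 84491)) - 207850 = (54845 + √(-9*(-16) - 84491)) - 207850 = (54845 + √(144 - 84491)) - 207850 = (54845 + √(-84347)) - 207850 = (54845 + I*√84347) - 207850 = -153005 + I*√84347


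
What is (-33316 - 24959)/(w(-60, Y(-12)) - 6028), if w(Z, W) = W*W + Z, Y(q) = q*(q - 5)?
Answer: -58275/35528 ≈ -1.6403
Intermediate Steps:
Y(q) = q*(-5 + q)
w(Z, W) = Z + W**2 (w(Z, W) = W**2 + Z = Z + W**2)
(-33316 - 24959)/(w(-60, Y(-12)) - 6028) = (-33316 - 24959)/((-60 + (-12*(-5 - 12))**2) - 6028) = -58275/((-60 + (-12*(-17))**2) - 6028) = -58275/((-60 + 204**2) - 6028) = -58275/((-60 + 41616) - 6028) = -58275/(41556 - 6028) = -58275/35528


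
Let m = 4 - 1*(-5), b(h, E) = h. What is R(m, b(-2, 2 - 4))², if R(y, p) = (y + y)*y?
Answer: 26244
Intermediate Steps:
m = 9 (m = 4 + 5 = 9)
R(y, p) = 2*y² (R(y, p) = (2*y)*y = 2*y²)
R(m, b(-2, 2 - 4))² = (2*9²)² = (2*81)² = 162² = 26244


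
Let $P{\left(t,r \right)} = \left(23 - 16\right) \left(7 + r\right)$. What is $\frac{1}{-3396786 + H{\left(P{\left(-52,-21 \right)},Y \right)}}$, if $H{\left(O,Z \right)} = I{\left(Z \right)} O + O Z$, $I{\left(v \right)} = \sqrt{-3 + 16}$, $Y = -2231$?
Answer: $- \frac{794537}{2525156146263} + \frac{49 \sqrt{13}}{5050312292526} \approx -3.1461 \cdot 10^{-7}$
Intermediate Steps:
$P{\left(t,r \right)} = 49 + 7 r$ ($P{\left(t,r \right)} = 7 \left(7 + r\right) = 49 + 7 r$)
$I{\left(v \right)} = \sqrt{13}$
$H{\left(O,Z \right)} = O Z + O \sqrt{13}$ ($H{\left(O,Z \right)} = \sqrt{13} O + O Z = O \sqrt{13} + O Z = O Z + O \sqrt{13}$)
$\frac{1}{-3396786 + H{\left(P{\left(-52,-21 \right)},Y \right)}} = \frac{1}{-3396786 + \left(49 + 7 \left(-21\right)\right) \left(-2231 + \sqrt{13}\right)} = \frac{1}{-3396786 + \left(49 - 147\right) \left(-2231 + \sqrt{13}\right)} = \frac{1}{-3396786 - 98 \left(-2231 + \sqrt{13}\right)} = \frac{1}{-3396786 + \left(218638 - 98 \sqrt{13}\right)} = \frac{1}{-3178148 - 98 \sqrt{13}}$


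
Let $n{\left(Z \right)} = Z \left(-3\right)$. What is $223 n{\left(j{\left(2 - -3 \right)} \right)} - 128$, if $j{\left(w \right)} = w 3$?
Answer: $-10163$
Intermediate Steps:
$j{\left(w \right)} = 3 w$
$n{\left(Z \right)} = - 3 Z$
$223 n{\left(j{\left(2 - -3 \right)} \right)} - 128 = 223 \left(- 3 \cdot 3 \left(2 - -3\right)\right) - 128 = 223 \left(- 3 \cdot 3 \left(2 + 3\right)\right) - 128 = 223 \left(- 3 \cdot 3 \cdot 5\right) - 128 = 223 \left(\left(-3\right) 15\right) - 128 = 223 \left(-45\right) - 128 = -10035 - 128 = -10163$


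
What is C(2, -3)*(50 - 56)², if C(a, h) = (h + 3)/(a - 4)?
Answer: 0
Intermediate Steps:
C(a, h) = (3 + h)/(-4 + a)
C(2, -3)*(50 - 56)² = ((3 - 3)/(-4 + 2))*(50 - 56)² = (0/(-2))*(-6)² = -½*0*36 = 0*36 = 0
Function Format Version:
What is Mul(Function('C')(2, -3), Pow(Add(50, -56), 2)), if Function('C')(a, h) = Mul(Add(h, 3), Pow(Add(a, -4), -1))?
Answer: 0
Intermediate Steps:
Function('C')(a, h) = Mul(Pow(Add(-4, a), -1), Add(3, h)) (Function('C')(a, h) = Mul(Add(3, h), Pow(Add(-4, a), -1)) = Mul(Pow(Add(-4, a), -1), Add(3, h)))
Mul(Function('C')(2, -3), Pow(Add(50, -56), 2)) = Mul(Mul(Pow(Add(-4, 2), -1), Add(3, -3)), Pow(Add(50, -56), 2)) = Mul(Mul(Pow(-2, -1), 0), Pow(-6, 2)) = Mul(Mul(Rational(-1, 2), 0), 36) = Mul(0, 36) = 0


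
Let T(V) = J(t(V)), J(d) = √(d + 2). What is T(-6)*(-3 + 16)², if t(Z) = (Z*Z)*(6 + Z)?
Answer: 169*√2 ≈ 239.00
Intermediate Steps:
t(Z) = Z²*(6 + Z)
J(d) = √(2 + d)
T(V) = √(2 + V²*(6 + V))
T(-6)*(-3 + 16)² = √(2 + (-6)²*(6 - 6))*(-3 + 16)² = √(2 + 36*0)*13² = √(2 + 0)*169 = √2*169 = 169*√2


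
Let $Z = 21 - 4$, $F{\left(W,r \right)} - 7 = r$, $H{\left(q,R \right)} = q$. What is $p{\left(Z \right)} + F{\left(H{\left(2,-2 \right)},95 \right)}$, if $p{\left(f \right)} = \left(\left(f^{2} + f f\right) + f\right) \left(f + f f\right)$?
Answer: $182172$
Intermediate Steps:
$F{\left(W,r \right)} = 7 + r$
$Z = 17$
$p{\left(f \right)} = \left(f + f^{2}\right) \left(f + 2 f^{2}\right)$ ($p{\left(f \right)} = \left(\left(f^{2} + f^{2}\right) + f\right) \left(f + f^{2}\right) = \left(2 f^{2} + f\right) \left(f + f^{2}\right) = \left(f + 2 f^{2}\right) \left(f + f^{2}\right) = \left(f + f^{2}\right) \left(f + 2 f^{2}\right)$)
$p{\left(Z \right)} + F{\left(H{\left(2,-2 \right)},95 \right)} = 17^{2} \left(1 + 2 \cdot 17^{2} + 3 \cdot 17\right) + \left(7 + 95\right) = 289 \left(1 + 2 \cdot 289 + 51\right) + 102 = 289 \left(1 + 578 + 51\right) + 102 = 289 \cdot 630 + 102 = 182070 + 102 = 182172$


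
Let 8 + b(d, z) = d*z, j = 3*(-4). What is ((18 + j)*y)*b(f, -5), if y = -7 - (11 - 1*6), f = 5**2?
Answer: 9576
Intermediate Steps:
j = -12
f = 25
b(d, z) = -8 + d*z
y = -12 (y = -7 - (11 - 6) = -7 - 1*5 = -7 - 5 = -12)
((18 + j)*y)*b(f, -5) = ((18 - 12)*(-12))*(-8 + 25*(-5)) = (6*(-12))*(-8 - 125) = -72*(-133) = 9576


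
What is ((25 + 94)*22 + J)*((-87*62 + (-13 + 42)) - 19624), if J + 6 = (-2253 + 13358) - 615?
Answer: -327405878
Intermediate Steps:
J = 10484 (J = -6 + ((-2253 + 13358) - 615) = -6 + (11105 - 615) = -6 + 10490 = 10484)
((25 + 94)*22 + J)*((-87*62 + (-13 + 42)) - 19624) = ((25 + 94)*22 + 10484)*((-87*62 + (-13 + 42)) - 19624) = (119*22 + 10484)*((-5394 + 29) - 19624) = (2618 + 10484)*(-5365 - 19624) = 13102*(-24989) = -327405878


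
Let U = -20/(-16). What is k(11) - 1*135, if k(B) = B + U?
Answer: -491/4 ≈ -122.75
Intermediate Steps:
U = 5/4 (U = -20*(-1/16) = 5/4 ≈ 1.2500)
k(B) = 5/4 + B (k(B) = B + 5/4 = 5/4 + B)
k(11) - 1*135 = (5/4 + 11) - 1*135 = 49/4 - 135 = -491/4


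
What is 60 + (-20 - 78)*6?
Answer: -528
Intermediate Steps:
60 + (-20 - 78)*6 = 60 - 98*6 = 60 - 588 = -528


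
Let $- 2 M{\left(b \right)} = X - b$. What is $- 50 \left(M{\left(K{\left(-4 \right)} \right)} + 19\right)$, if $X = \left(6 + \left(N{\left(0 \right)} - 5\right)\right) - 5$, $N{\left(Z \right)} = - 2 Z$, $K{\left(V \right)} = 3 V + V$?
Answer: $-650$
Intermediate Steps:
$K{\left(V \right)} = 4 V$
$X = -4$ ($X = \left(6 - 5\right) - 5 = 1 - 5 = -4$)
$M{\left(b \right)} = 2 + \frac{b}{2}$ ($M{\left(b \right)} = - \frac{-4 - b}{2} = 2 + \frac{b}{2}$)
$- 50 \left(M{\left(K{\left(-4 \right)} \right)} + 19\right) = - 50 \left(\left(2 + \frac{4 \left(-4\right)}{2}\right) + 19\right) = - 50 \left(\left(2 + \frac{1}{2} \left(-16\right)\right) + 19\right) = - 50 \left(\left(2 - 8\right) + 19\right) = - 50 \left(-6 + 19\right) = \left(-50\right) 13 = -650$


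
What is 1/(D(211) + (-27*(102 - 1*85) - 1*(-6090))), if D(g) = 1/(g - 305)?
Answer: 94/529313 ≈ 0.00017759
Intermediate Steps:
D(g) = 1/(-305 + g)
1/(D(211) + (-27*(102 - 1*85) - 1*(-6090))) = 1/(1/(-305 + 211) + (-27*(102 - 1*85) - 1*(-6090))) = 1/(1/(-94) + (-27*(102 - 85) + 6090)) = 1/(-1/94 + (-27*17 + 6090)) = 1/(-1/94 + (-459 + 6090)) = 1/(-1/94 + 5631) = 1/(529313/94) = 94/529313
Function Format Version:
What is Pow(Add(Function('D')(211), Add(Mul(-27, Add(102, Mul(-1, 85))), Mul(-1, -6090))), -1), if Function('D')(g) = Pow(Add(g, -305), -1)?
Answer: Rational(94, 529313) ≈ 0.00017759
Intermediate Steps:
Function('D')(g) = Pow(Add(-305, g), -1)
Pow(Add(Function('D')(211), Add(Mul(-27, Add(102, Mul(-1, 85))), Mul(-1, -6090))), -1) = Pow(Add(Pow(Add(-305, 211), -1), Add(Mul(-27, Add(102, Mul(-1, 85))), Mul(-1, -6090))), -1) = Pow(Add(Pow(-94, -1), Add(Mul(-27, Add(102, -85)), 6090)), -1) = Pow(Add(Rational(-1, 94), Add(Mul(-27, 17), 6090)), -1) = Pow(Add(Rational(-1, 94), Add(-459, 6090)), -1) = Pow(Add(Rational(-1, 94), 5631), -1) = Pow(Rational(529313, 94), -1) = Rational(94, 529313)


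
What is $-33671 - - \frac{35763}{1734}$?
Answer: $- \frac{19449917}{578} \approx -33650.0$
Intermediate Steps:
$-33671 - - \frac{35763}{1734} = -33671 - \left(-35763\right) \frac{1}{1734} = -33671 - - \frac{11921}{578} = -33671 + \frac{11921}{578} = - \frac{19449917}{578}$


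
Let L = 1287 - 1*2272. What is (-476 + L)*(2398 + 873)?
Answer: -4778931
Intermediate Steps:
L = -985 (L = 1287 - 2272 = -985)
(-476 + L)*(2398 + 873) = (-476 - 985)*(2398 + 873) = -1461*3271 = -4778931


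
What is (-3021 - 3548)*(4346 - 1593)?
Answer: -18084457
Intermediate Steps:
(-3021 - 3548)*(4346 - 1593) = -6569*2753 = -18084457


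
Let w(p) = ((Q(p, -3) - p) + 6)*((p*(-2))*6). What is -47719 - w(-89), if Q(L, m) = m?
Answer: -145975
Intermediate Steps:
w(p) = -12*p*(3 - p) (w(p) = ((-3 - p) + 6)*((p*(-2))*6) = (3 - p)*(-2*p*6) = (3 - p)*(-12*p) = -12*p*(3 - p))
-47719 - w(-89) = -47719 - 12*(-89)*(-3 - 89) = -47719 - 12*(-89)*(-92) = -47719 - 1*98256 = -47719 - 98256 = -145975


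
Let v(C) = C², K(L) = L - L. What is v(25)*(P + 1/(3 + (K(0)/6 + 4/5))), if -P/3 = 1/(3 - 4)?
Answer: 38750/19 ≈ 2039.5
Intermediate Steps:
K(L) = 0
P = 3 (P = -3/(3 - 4) = -3/(-1) = -3*(-1) = 3)
v(25)*(P + 1/(3 + (K(0)/6 + 4/5))) = 25²*(3 + 1/(3 + (0/6 + 4/5))) = 625*(3 + 1/(3 + (0*(⅙) + 4*(⅕)))) = 625*(3 + 1/(3 + (0 + ⅘))) = 625*(3 + 1/(3 + ⅘)) = 625*(3 + 1/(19/5)) = 625*(3 + 5/19) = 625*(62/19) = 38750/19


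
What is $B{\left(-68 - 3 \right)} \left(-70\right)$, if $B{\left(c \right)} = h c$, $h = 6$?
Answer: $29820$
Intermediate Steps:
$B{\left(c \right)} = 6 c$
$B{\left(-68 - 3 \right)} \left(-70\right) = 6 \left(-68 - 3\right) \left(-70\right) = 6 \left(-71\right) \left(-70\right) = \left(-426\right) \left(-70\right) = 29820$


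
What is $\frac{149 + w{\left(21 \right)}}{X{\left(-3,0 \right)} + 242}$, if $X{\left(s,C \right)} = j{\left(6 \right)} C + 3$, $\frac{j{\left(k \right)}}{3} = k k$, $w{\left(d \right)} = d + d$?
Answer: $\frac{191}{245} \approx 0.77959$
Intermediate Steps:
$w{\left(d \right)} = 2 d$
$j{\left(k \right)} = 3 k^{2}$ ($j{\left(k \right)} = 3 k k = 3 k^{2}$)
$X{\left(s,C \right)} = 3 + 108 C$ ($X{\left(s,C \right)} = 3 \cdot 6^{2} C + 3 = 3 \cdot 36 C + 3 = 108 C + 3 = 3 + 108 C$)
$\frac{149 + w{\left(21 \right)}}{X{\left(-3,0 \right)} + 242} = \frac{149 + 2 \cdot 21}{\left(3 + 108 \cdot 0\right) + 242} = \frac{149 + 42}{\left(3 + 0\right) + 242} = \frac{191}{3 + 242} = \frac{191}{245}$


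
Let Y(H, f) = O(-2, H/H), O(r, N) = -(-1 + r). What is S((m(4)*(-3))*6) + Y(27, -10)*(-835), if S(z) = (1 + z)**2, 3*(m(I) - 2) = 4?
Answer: 976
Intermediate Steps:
m(I) = 10/3 (m(I) = 2 + (1/3)*4 = 2 + 4/3 = 10/3)
O(r, N) = 1 - r
Y(H, f) = 3 (Y(H, f) = 1 - 1*(-2) = 1 + 2 = 3)
S((m(4)*(-3))*6) + Y(27, -10)*(-835) = (1 + ((10/3)*(-3))*6)**2 + 3*(-835) = (1 - 10*6)**2 - 2505 = (1 - 60)**2 - 2505 = (-59)**2 - 2505 = 3481 - 2505 = 976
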